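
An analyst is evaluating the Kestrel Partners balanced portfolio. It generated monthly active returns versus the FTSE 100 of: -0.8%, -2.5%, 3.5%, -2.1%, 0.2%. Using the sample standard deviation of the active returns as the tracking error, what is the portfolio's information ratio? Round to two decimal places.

-0.14

μ = (-0.8 − 2.5 + 3.5 − 2.1 + 0.2) / 5 = -1.70 / 5 = -0.3400%
Σ(r − μ)² = 23.0120; sample σ = √(23.0120/4) = 2.3985%
IR = μ / tracking error = -0.3400 / 2.3985 = -0.1418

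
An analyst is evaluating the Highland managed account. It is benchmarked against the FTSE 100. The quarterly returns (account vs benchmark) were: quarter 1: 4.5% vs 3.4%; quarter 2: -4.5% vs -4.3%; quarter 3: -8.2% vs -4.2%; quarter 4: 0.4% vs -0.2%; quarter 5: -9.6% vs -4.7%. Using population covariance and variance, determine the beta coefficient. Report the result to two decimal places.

1.59

r̄p = -3.4800%,  r̄m = -2.0000%
Cov = Σ(rp − r̄p)(rm − r̄m) / 5 = 15.8660
Var(rm) = Σ(rm − r̄m)² / 5 = 9.9640
β = Cov / Var = 15.8660 / 9.9640 = 1.5923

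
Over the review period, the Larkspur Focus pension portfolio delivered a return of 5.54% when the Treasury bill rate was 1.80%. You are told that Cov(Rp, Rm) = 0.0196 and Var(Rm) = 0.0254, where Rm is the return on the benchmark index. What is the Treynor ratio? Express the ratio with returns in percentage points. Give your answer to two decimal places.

β = Cov / Var = 0.0196 / 0.0254 = 0.7717
Treynor = (Rp − Rf) / β = (5.54% − 1.80%) / 0.7717 = 3.74 / 0.7717 = 4.8464

4.85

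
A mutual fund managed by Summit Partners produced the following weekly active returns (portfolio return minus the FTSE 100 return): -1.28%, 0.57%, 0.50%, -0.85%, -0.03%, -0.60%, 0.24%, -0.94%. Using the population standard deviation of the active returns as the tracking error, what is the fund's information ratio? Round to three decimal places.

r̄ = (-1.28 + 0.57 + 0.5 − 0.85 − 0.03 − 0.6 + 0.24 − 0.94) / 8 = -0.2988%
Σ(r − r̄)² = 3.5239; population σ = √(3.5239/8) = 0.6637%
IR = r̄ / tracking error = -0.2988 / 0.6637 = -0.4502

-0.450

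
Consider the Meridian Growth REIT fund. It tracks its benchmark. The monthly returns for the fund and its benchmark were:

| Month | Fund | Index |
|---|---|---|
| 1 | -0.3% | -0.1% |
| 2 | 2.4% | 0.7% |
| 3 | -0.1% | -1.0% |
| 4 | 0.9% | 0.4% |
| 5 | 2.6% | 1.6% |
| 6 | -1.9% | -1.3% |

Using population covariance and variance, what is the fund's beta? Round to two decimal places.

r̄p = 0.6000%,  r̄m = 0.0500%
Cov = Σ(rp − r̄p)(rm − r̄m) / 6 = 1.4367
Var(rm) = Σ(rm − r̄m)² / 6 = 0.9825
β = Cov / Var = 1.4367 / 0.9825 = 1.4623

1.46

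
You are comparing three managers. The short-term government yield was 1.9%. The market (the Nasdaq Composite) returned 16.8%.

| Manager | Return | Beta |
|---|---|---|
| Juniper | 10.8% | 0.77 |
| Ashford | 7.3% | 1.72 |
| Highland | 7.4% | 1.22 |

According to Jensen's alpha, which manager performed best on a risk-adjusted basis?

Juniper: α = 10.8% − [1.9% + 0.77 × (16.8% − 1.9%)] = -2.573
Ashford: α = 7.3% − [1.9% + 1.72 × (16.8% − 1.9%)] = -20.228
Highland: α = 7.4% − [1.9% + 1.22 × (16.8% − 1.9%)] = -12.678
Highest: Juniper (-2.573).

Juniper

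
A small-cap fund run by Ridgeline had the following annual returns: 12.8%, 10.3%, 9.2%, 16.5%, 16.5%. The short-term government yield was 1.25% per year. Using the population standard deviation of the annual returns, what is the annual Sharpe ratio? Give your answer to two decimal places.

μ = (12.8 + 10.3 + 9.2 + 16.5 + 16.5) / 5 = 13.0600%
Σ(r − μ)² = (12.8 − 13.0600)² + (10.3 − 13.0600)² + (9.2 − 13.0600)² + … = 46.2520
σ = √[46.2520 / 5] = 3.0414%
Sharpe = (μ − rf) / σ = (13.0600 − 1.25) / 3.0414 = 11.8100 / 3.0414 = 3.8831

3.88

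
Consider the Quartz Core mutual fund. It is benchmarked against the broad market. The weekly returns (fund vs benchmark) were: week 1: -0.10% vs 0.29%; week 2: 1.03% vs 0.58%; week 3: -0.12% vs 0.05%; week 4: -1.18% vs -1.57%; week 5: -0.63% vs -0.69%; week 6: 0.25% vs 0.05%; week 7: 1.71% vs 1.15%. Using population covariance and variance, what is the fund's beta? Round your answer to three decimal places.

r̄p = 0.1371%,  r̄m = -0.0200%
Cov = Σ(rp − r̄p)(rm − r̄m) / 7 = 0.6926
Var(rm) = Σ(rm − r̄m)² / 7 = 0.6695
β = Cov / Var = 0.6926 / 0.6695 = 1.0345

1.035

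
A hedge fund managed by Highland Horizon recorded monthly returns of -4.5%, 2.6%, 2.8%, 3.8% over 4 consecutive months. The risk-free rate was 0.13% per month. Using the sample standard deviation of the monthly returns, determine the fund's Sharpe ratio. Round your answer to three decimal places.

0.274

Mean return r̄ = 4.70 / 4 = 1.1750%
Sample σ = √[Σ(r − r̄)² / 3] = √[43.7675 / 3] = √14.5892 = 3.8196%
Sharpe = (r̄ − rf) / σ = (1.1750 − 0.13) / 3.8196 = 1.0450 / 3.8196 = 0.2736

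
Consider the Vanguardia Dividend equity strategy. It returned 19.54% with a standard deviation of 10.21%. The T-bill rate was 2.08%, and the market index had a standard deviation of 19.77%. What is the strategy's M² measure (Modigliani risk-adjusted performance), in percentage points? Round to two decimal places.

35.89

Sharpe = (Rp − Rf) / σp = (19.54% − 2.08%) / 10.21% = 1.7101
M² = Rf + Sharpe × σm = 2.08% + 1.7101 × 19.77% = 35.8887%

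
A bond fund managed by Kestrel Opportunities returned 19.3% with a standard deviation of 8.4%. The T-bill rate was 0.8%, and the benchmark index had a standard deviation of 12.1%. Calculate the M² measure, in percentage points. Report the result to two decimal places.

Sharpe = (Rp − Rf) / σp = (19.3% − 0.8%) / 8.4% = 2.2024
M² = Rf + Sharpe × σm = 0.8% + 2.2024 × 12.1% = 27.4490%

27.45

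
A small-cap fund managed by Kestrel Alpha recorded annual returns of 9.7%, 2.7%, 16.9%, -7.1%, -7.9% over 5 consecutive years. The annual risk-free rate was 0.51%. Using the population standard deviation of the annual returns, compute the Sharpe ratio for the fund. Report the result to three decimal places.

μ = (9.7 + 2.7 + 16.9 − 7.1 − 7.9) / 5 = 2.8600%
Population std dev = √[458.9120 / 5] = 9.5803%
Sharpe = (μ − rf) / σ = (2.8600 − 0.51) / 9.5803 = 2.3500 / 9.5803 = 0.2453

0.245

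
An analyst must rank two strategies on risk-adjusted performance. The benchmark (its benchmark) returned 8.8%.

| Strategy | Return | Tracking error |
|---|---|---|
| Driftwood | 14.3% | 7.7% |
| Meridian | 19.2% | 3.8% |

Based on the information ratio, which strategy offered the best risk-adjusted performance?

Driftwood: IR = (14.3% − 8.8%) / 7.7% = 0.714
Meridian: IR = (19.2% − 8.8%) / 3.8% = 2.737
Highest: Meridian (2.737).

Meridian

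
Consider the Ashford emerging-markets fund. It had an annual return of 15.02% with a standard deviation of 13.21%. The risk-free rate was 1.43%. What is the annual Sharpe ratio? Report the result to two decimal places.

Sharpe = (Rp − Rf) / σp = (15.02% − 1.43%) / 13.21% = 13.59% / 13.21% = 1.0288

1.03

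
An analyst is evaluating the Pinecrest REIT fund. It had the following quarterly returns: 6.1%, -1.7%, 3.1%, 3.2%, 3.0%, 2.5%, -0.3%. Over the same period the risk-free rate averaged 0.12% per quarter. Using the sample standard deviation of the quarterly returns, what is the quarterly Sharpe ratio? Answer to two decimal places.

0.84

r̄ = (6.1 − 1.7 + 3.1 + 3.2 + 3 + 2.5 − 0.3) / 7 = 15.90 / 7 = 2.2714%
Σ(r − r̄)² = (6.1 − 2.2714)² + (-1.7 − 2.2714)² + (3.1 − 2.2714)² + … = 39.1743
σ = √[39.1743 / 6] = 2.5552%
Sharpe = (r̄ − rf) / σ = (2.2714 − 0.12) / 2.5552 = 2.1514 / 2.5552 = 0.8420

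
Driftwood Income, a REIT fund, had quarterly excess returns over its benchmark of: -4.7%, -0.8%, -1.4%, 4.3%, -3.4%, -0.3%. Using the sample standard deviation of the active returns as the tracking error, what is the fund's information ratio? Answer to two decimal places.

Mean return r̄ = -6.30 / 6 = -1.0500%
Sample σ = √[Σ(r − r̄)² / 5] = √[48.2150 / 5] = √9.6430 = 3.1053%
IR = r̄ / tracking error = -1.0500 / 3.1053 = -0.3381

-0.34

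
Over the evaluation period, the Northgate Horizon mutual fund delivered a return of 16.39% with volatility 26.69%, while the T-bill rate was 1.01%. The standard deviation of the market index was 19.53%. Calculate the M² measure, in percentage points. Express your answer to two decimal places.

12.26

Sharpe = (Rp − Rf) / σp = (16.39% − 1.01%) / 26.69% = 0.5762
M² = Rf + Sharpe × σm = 1.01% + 0.5762 × 19.53% = 12.2632%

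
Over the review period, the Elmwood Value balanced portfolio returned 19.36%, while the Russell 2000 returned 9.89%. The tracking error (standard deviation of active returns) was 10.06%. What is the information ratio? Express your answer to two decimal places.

0.94

IR = (Rp − Rb) / TE = (19.36% − 9.89%) / 10.06% = 9.47% / 10.06% = 0.9414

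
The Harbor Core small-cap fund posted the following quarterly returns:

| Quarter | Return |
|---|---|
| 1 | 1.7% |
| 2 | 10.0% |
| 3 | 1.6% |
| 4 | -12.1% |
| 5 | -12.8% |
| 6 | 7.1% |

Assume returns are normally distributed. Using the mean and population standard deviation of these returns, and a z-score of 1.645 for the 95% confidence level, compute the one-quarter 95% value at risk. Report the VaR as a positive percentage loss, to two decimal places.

15.20

r̄ = (1.7 + 10 + 1.6 − 12.1 − 12.8 + 7.1) / 6 = -4.50 / 6 = -0.7500%
Population std dev = √[462.7350 / 6] = 8.7819%
VaR = −(r̄ − z·σ) = −(-0.7500 − 1.645 × 8.7819) = −(-15.1962) = 15.1962%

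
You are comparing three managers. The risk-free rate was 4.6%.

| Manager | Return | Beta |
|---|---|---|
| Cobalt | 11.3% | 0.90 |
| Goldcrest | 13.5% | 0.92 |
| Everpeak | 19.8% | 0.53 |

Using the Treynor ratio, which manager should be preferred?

Everpeak

Cobalt: Treynor = (11.3% − 4.6%) / 0.90 = 7.444
Goldcrest: Treynor = (13.5% − 4.6%) / 0.92 = 9.674
Everpeak: Treynor = (19.8% − 4.6%) / 0.53 = 28.679
Highest: Everpeak (28.679).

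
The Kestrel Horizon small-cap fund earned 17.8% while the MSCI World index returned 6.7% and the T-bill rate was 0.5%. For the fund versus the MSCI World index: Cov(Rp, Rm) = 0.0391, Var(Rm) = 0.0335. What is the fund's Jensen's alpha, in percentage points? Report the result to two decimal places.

10.06

β = Cov / Var = 0.0391 / 0.0335 = 1.1672
E[R] = Rf + β(Rm − Rf) = 0.5% + 1.1672 × (6.7% − 0.5%) = 7.7366%
α = Rp − E[R] = 17.8% − 7.7366% = 10.0634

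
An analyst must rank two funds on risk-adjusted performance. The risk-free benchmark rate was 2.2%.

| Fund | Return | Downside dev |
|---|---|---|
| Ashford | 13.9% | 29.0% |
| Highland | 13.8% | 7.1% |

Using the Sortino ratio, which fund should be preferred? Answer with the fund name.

Ashford: Sortino ratio = (13.9% − 2.2%) / 29.0% = 0.403
Highland: Sortino ratio = (13.8% − 2.2%) / 7.1% = 1.634
Highest: Highland (1.634).

Highland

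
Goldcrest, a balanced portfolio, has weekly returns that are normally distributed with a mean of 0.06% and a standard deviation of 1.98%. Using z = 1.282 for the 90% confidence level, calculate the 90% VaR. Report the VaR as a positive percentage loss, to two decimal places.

2.48

VaR (as % loss) = −(μ − z·σ) = −(0.06% − 1.282 × 1.98%) = −(-2.47836%) = 2.47836%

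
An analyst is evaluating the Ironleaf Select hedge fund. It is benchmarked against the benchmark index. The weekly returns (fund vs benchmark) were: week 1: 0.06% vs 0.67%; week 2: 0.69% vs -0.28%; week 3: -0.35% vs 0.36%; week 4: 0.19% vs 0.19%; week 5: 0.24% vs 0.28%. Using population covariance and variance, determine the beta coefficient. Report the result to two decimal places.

r̄p = 0.1660%,  r̄m = 0.2440%
Cov = Σ(rp − r̄p)(rm − r̄m) / 5 = -0.0756
Var(rm) = Σ(rm − r̄m)² / 5 = 0.0947
β = Cov / Var = -0.0756 / 0.0947 = -0.7983

-0.80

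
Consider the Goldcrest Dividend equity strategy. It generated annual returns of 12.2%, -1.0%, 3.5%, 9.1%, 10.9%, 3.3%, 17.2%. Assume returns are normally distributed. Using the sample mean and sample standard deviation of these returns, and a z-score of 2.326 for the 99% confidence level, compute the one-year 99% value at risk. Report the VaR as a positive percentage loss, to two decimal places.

r̄ = (12.2 − 1 + 3.5 + 9.1 + 10.9 + 3.3 + 17.2) / 7 = 7.8857%
Σ(r − r̄)² = 235.1486; sample σ = √(235.1486/6) = 6.2603%
VaR = −(r̄ − z·σ) = −(7.8857 − 2.326 × 6.2603) = −(-6.6758) = 6.6758%

6.68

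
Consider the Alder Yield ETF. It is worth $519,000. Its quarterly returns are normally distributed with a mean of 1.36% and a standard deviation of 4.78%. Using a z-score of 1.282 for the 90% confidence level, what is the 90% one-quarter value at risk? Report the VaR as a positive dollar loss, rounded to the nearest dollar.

$24,746

Return at the 90% tail: μ − z·σ = 1.36% − 1.282 × 4.78% = 1.36 − 6.12796 = -4.76796%
VaR = −(-4.76796%) × $519,000 = 4.76796% × $519,000 = $24,746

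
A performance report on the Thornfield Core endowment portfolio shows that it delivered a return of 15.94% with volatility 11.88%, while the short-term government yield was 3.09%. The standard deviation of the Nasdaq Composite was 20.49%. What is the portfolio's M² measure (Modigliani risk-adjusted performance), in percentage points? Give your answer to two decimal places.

25.25

Sharpe = (Rp − Rf) / σp = (15.94% − 3.09%) / 11.88% = 1.0816
M² = Rf + Sharpe × σm = 3.09% + 1.0816 × 20.49% = 25.2520%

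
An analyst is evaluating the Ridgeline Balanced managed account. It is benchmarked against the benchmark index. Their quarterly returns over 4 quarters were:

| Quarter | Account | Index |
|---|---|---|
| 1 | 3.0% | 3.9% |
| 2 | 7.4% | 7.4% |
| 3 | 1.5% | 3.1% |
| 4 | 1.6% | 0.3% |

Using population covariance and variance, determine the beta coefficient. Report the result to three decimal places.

0.857

r̄p = 3.3750%,  r̄m = 3.6750%
Cov = Σ(rp − r̄p)(rm − r̄m) / 4 = 5.4944
Var(rm) = Σ(rm − r̄m)² / 4 = 6.4119
β = Cov / Var = 5.4944 / 6.4119 = 0.8569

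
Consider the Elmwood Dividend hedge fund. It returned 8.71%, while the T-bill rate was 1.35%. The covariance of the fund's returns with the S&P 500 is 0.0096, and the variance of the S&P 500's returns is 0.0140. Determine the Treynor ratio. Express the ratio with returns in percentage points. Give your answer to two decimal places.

β = Cov / Var = 0.0096 / 0.0140 = 0.6857
Treynor = (Rp − Rf) / β = (8.71% − 1.35%) / 0.6857 = 7.36 / 0.6857 = 10.7336

10.73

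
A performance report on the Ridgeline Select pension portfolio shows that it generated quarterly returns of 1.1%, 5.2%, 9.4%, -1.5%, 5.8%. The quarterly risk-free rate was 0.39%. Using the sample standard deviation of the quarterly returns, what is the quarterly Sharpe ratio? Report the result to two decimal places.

0.85

r̄ = (1.1 + 5.2 + 9.4 − 1.5 + 5.8) / 5 = 4.0000%
Sample std dev = √[72.5000 / 4] = 4.2573%
Sharpe = (r̄ − rf) / σ = (4.0000 − 0.39) / 4.2573 = 3.6100 / 4.2573 = 0.8480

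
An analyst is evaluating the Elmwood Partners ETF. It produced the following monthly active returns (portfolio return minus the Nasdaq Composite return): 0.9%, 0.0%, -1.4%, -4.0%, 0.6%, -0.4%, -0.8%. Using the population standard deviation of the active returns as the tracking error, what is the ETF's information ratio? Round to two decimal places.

-0.48

Mean return μ = -5.10 / 7 = -0.7286%
Σ(r − μ)² = (0.9 − (-0.7286))² + (0 − (-0.7286))² + … = 16.2143
σ = √[16.2143 / 7] = 1.5219%
IR = μ / tracking error = -0.7286 / 1.5219 = -0.4787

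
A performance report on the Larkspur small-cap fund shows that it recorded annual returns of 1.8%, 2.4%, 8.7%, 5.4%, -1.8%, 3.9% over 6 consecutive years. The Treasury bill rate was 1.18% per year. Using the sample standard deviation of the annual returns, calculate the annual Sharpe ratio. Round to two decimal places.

r̄ = (1.8 + 2.4 + 8.7 + 5.4 − 1.8 + 3.9) / 6 = 20.40 / 6 = 3.4000%
Σ(r − r̄)² = (1.8 − 3.4000)² + (2.4 − 3.4000)² + … = 62.9400
sample σ = √(62.9400 / 5) = √12.5880 = 3.5480%
Sharpe = (r̄ − rf) / σ = (3.4000 − 1.18) / 3.5480 = 2.2200 / 3.5480 = 0.6257

0.63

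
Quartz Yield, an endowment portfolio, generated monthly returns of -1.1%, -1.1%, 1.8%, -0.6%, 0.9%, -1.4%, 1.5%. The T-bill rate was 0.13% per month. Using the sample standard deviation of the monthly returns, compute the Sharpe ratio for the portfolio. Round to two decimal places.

μ = (-1.1 − 1.1 + 1.8 − 0.6 + 0.9 − 1.4 + 1.5) / 7 = 0.0000%
Σ(r − μ)² = 11.0400; sample σ = √(11.0400/6) = 1.3565%
Sharpe = (μ − rf) / σ = (0.0000 − 0.13) / 1.3565 = -0.1300 / 1.3565 = -0.0958

-0.10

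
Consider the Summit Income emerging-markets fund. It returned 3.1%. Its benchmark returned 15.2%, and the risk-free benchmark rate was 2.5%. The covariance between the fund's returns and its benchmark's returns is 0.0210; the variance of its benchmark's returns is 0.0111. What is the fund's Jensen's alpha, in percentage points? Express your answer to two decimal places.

-23.43

β = Cov / Var = 0.0210 / 0.0111 = 1.8919
E[R] = Rf + β(Rm − Rf) = 2.5% + 1.8919 × (15.2% − 2.5%) = 26.5271%
α = Rp − E[R] = 3.1% − 26.5271% = -23.4271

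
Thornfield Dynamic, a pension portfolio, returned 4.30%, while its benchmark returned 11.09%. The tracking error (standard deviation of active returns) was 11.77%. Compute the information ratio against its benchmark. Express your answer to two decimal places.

-0.58

IR = (Rp − Rb) / TE = (4.30% − 11.09%) / 11.77% = -6.79% / 11.77% = -0.5769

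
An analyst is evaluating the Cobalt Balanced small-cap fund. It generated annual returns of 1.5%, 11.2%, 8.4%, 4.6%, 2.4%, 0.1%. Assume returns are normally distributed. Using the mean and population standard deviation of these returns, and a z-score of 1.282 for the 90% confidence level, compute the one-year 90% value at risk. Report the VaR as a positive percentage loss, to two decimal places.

r̄ = (1.5 + 11.2 + 8.4 + 4.6 + 2.4 + 0.1) / 6 = 28.20 / 6 = 4.7000%
Σ(r − r̄)² = (1.5 − 4.7000)² + (11.2 − 4.7000)² + … = 92.6400
σ = √[92.6400 / 6] = 3.9294%
VaR = −(r̄ − z·σ) = −(4.7000 − 1.282 × 3.9294) = −(-0.3375) = 0.3375%

0.34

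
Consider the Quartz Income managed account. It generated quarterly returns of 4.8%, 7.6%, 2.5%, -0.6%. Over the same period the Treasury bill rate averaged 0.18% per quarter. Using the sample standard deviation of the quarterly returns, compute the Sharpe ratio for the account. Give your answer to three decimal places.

r̄ = (4.8 + 7.6 + 2.5 − 0.6) / 4 = 3.5750%
Σ(r − r̄)² = (4.8 − 3.5750)² + (7.6 − 3.5750)² + … = 36.2875
σ = √[36.2875 / 3] = 3.4779%
Sharpe = (r̄ − rf) / σ = (3.5750 − 0.18) / 3.4779 = 3.3950 / 3.4779 = 0.9762

0.976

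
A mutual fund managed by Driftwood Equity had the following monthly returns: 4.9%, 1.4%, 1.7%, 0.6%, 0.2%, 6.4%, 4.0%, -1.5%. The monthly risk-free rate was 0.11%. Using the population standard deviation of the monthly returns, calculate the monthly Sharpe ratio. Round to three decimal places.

0.847

Mean return μ = 17.70 / 8 = 2.2125%
Σ(r − μ)² = 49.3088; population σ = √(49.3088/8) = 2.4827%
Sharpe = (μ − rf) / σ = (2.2125 − 0.11) / 2.4827 = 2.1025 / 2.4827 = 0.8469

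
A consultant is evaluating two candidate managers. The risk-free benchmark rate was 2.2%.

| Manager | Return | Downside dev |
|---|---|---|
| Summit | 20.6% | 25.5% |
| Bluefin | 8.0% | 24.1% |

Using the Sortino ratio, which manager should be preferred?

Summit

Summit: Sortino ratio = (20.6% − 2.2%) / 25.5% = 0.722
Bluefin: Sortino ratio = (8.0% − 2.2%) / 24.1% = 0.241
Highest: Summit (0.722).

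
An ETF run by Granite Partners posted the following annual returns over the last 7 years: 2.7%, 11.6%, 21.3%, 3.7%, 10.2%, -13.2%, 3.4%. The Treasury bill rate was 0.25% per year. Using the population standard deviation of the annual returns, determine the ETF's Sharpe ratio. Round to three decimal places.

0.553

Mean return r̄ = 39.70 / 7 = 5.6714%
Σ(r − r̄)² = (2.7 − 5.6714)² + (11.6 − 5.6714)² + … = 673.9143
σ = √[673.9143 / 7] = 9.8119%
Sharpe = (r̄ − rf) / σ = (5.6714 − 0.25) / 9.8119 = 5.4214 / 9.8119 = 0.5525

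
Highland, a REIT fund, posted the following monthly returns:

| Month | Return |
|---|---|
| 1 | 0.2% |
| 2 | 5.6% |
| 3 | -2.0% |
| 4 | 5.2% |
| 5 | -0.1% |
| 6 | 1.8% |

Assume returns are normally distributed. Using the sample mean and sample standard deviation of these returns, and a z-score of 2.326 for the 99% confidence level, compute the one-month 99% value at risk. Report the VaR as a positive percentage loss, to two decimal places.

Mean return r̄ = 10.70 / 6 = 1.7833%
Σ(r − r̄)² = (0.2 − 1.7833)² + (5.6 − 1.7833)² + (-2 − 1.7833)² + … = 46.6083
σ = √[46.6083 / 5] = 3.0531%
VaR = −(r̄ − z·σ) = −(1.7833 − 2.326 × 3.0531) = −(-5.3182) = 5.3182%

5.32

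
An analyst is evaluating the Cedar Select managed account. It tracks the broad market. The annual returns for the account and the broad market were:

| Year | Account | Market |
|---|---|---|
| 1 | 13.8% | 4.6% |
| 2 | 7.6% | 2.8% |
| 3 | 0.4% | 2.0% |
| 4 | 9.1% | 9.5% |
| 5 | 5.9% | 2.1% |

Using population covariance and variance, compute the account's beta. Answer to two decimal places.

0.76

r̄p = 7.3600%,  r̄m = 4.2000%
Cov = Σ(rp − r̄p)(rm − r̄m) / 5 = 5.9680
Var(rm) = Σ(rm − r̄m)² / 5 = 7.8920
β = Cov / Var = 5.9680 / 7.8920 = 0.7562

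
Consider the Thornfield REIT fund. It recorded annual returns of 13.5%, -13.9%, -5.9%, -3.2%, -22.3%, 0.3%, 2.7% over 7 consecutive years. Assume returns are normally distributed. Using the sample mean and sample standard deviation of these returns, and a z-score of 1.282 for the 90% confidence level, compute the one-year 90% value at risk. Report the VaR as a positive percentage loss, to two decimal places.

μ = (13.5 − 13.9 − 5.9 − 3.2 − 22.3 + 0.3 + 2.7) / 7 = -28.80 / 7 = -4.1143%
Sample std dev = √[806.6886 / 6] = 11.5952%
VaR = −(μ − z·σ) = −(-4.1143 − 1.282 × 11.5952) = −(-18.9793) = 18.9793%

18.98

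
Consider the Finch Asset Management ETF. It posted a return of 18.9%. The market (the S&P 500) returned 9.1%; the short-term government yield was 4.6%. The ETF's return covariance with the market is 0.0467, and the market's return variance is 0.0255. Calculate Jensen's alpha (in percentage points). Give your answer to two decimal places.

6.06

β = Cov / Var = 0.0467 / 0.0255 = 1.8314
E[R] = Rf + β(Rm − Rf) = 4.6% + 1.8314 × (9.1% − 4.6%) = 12.8413%
α = Rp − E[R] = 18.9% − 12.8413% = 6.0587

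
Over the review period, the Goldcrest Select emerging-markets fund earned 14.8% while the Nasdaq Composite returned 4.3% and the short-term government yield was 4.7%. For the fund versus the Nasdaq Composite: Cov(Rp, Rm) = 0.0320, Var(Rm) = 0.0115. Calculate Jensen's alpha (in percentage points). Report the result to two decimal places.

β = Cov / Var = 0.0320 / 0.0115 = 2.7826
E[R] = Rf + β(Rm − Rf) = 4.7% + 2.7826 × (4.3% − 4.7%) = 3.5870%
α = Rp − E[R] = 14.8% − 3.5870% = 11.2130

11.21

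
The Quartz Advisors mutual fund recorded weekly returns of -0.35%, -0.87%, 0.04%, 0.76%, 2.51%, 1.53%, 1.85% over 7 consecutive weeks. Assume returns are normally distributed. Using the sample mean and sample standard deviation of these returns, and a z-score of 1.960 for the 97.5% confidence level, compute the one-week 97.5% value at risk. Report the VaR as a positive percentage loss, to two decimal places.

r̄ = (-0.35 − 0.87 + 0.04 + 0.76 + 2.51 + 1.53 + 1.85) / 7 = 5.470 / 7 = 0.7814%
Σ(r − r̄)² = 9.2477; sample σ = √(9.2477/6) = 1.2415%
VaR = −(r̄ − z·σ) = −(0.7814 − 1.960 × 1.2415) = −(-1.6519) = 1.6519%

1.65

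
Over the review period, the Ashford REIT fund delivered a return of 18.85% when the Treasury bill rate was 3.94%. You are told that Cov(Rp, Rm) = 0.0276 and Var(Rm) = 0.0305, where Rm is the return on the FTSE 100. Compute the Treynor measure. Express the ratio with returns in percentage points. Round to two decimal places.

16.48

β = Cov / Var = 0.0276 / 0.0305 = 0.9049
Treynor = (Rp − Rf) / β = (18.85% − 3.94%) / 0.9049 = 14.91 / 0.9049 = 16.4770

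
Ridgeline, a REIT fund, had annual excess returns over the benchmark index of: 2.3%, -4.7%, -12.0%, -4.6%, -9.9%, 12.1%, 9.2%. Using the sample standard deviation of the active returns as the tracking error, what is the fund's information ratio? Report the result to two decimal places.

-0.12

μ = (2.3 − 4.7 − 12 − 4.6 − 9.9 + 12.1 + 9.2) / 7 = -7.60 / 7 = -1.0857%
Sample σ = √[Σ(r − μ)² / 6] = √[513.3486 / 6] = √85.5581 = 9.2498%
IR = μ / tracking error = -1.0857 / 9.2498 = -0.1174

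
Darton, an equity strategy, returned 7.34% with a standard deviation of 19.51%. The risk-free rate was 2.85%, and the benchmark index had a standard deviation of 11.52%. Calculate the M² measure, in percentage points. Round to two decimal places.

5.50

Sharpe = (Rp − Rf) / σp = (7.34% − 2.85%) / 19.51% = 0.2301
M² = Rf + Sharpe × σm = 2.85% + 0.2301 × 11.52% = 5.5008%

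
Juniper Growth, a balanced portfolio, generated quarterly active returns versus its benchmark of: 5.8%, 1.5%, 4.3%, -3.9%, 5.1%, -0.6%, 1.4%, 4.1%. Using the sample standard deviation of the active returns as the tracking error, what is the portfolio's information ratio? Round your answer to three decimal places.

Mean return r̄ = 17.70 / 8 = 2.2125%
Sample std dev = √[75.5688 / 7] = 3.2857%
IR = r̄ / tracking error = 2.2125 / 3.2857 = 0.6734

0.673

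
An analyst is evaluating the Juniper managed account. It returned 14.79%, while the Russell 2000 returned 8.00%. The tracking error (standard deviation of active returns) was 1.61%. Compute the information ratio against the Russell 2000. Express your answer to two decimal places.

4.22

IR = (Rp − Rb) / TE = (14.79% − 8.00%) / 1.61% = 6.79% / 1.61% = 4.2174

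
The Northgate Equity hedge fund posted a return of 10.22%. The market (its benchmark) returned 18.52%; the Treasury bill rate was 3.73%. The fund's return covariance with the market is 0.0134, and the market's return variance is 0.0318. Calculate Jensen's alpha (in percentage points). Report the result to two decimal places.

0.26

β = Cov / Var = 0.0134 / 0.0318 = 0.4214
E[R] = Rf + β(Rm − Rf) = 3.73% + 0.4214 × (18.52% − 3.73%) = 9.9625%
α = Rp − E[R] = 10.22% − 9.9625% = 0.2575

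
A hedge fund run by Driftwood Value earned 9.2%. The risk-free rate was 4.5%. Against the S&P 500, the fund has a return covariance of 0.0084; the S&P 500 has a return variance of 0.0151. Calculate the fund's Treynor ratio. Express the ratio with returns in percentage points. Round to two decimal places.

8.45

β = Cov / Var = 0.0084 / 0.0151 = 0.5563
Treynor = (Rp − Rf) / β = (9.2% − 4.5%) / 0.5563 = 4.70 / 0.5563 = 8.4487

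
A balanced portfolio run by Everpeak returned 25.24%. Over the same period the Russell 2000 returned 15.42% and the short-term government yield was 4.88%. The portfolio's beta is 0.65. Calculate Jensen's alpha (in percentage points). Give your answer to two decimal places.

13.51

CAPM expected return = Rf + β(Rm − Rf) = 4.88% + 0.65 × (15.42% − 4.88%) = 4.88 + 0.65 × 10.54 = 11.7310%
Jensen's α = Rp − E[R] = 25.24% − 11.7310% = 13.5090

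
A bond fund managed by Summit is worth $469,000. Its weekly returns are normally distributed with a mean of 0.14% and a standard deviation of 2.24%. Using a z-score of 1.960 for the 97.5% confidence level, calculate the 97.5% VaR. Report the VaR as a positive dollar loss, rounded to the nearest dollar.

$19,934

Return at the 97.5% tail: μ − z·σ = 0.14% − 1.960 × 2.24% = 0.14 − 4.3904 = -4.2504%
VaR = −(-4.2504%) × $469,000 = 4.2504% × $469,000 = $19,934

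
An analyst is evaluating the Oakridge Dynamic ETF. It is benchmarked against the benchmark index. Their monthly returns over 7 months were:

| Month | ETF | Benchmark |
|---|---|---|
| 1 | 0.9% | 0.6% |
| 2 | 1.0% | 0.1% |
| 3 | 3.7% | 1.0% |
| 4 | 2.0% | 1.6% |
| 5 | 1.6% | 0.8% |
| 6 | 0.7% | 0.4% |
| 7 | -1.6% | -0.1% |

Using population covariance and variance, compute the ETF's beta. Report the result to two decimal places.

r̄p = 1.1857%,  r̄m = 0.6286%
Cov = Σ(rp − r̄p)(rm − r̄m) / 7 = 0.5776
Var(rm) = Σ(rm − r̄m)² / 7 = 0.2820
β = Cov / Var = 0.5776 / 0.2820 = 2.0482

2.05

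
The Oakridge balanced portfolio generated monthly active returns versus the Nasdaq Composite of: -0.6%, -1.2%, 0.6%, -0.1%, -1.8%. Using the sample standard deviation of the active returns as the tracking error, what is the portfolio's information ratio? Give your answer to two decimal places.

Mean return r̄ = -3.10 / 5 = -0.6200%
Σ(r − r̄)² = (-0.6 − (-0.6200))² + (-1.2 − (-0.6200))² + … = 3.4880
sample σ = √(3.4880 / 4) = √0.8720 = 0.9338%
IR = r̄ / tracking error = -0.6200 / 0.9338 = -0.6640

-0.66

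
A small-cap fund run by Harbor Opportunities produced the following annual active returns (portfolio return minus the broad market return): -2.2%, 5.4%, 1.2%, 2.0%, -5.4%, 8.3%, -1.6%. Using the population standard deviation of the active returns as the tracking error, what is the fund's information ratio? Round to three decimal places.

Mean return r̄ = 7.70 / 7 = 1.1000%
Σ(r − r̄)² = (-2.2 − 1.1000)² + (5.4 − 1.1000)² + … = 131.5800
σ = √[131.5800 / 7] = 4.3356%
IR = r̄ / tracking error = 1.1000 / 4.3356 = 0.2537

0.254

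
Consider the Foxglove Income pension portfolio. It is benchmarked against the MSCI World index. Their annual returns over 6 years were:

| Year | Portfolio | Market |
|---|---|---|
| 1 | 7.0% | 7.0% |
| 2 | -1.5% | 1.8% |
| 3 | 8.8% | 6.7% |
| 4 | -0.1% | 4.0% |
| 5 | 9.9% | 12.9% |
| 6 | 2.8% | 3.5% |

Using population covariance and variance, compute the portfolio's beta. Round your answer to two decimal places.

r̄p = 4.4833%,  r̄m = 5.9833%
Cov = Σ(rp − r̄p)(rm − r̄m) / 6 = 13.5697
Var(rm) = Σ(rm − r̄m)² / 6 = 12.8314
β = Cov / Var = 13.5697 / 12.8314 = 1.0575

1.06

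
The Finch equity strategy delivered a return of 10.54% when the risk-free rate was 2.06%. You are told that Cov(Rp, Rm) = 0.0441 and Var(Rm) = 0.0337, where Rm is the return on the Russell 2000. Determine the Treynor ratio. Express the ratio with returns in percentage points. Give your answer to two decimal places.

β = Cov / Var = 0.0441 / 0.0337 = 1.3086
Treynor = (Rp − Rf) / β = (10.54% − 2.06%) / 1.3086 = 8.48 / 1.3086 = 6.4802

6.48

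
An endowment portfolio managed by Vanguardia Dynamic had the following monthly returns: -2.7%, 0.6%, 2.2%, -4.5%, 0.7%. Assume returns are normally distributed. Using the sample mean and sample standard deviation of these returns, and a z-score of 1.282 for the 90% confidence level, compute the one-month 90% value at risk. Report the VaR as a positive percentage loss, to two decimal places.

4.28

μ = (-2.7 + 0.6 + 2.2 − 4.5 + 0.7) / 5 = -0.7400%
Σ(r − μ)² = 30.4920; sample σ = √(30.4920/4) = 2.7610%
VaR = −(μ − z·σ) = −(-0.7400 − 1.282 × 2.7610) = −(-4.2796) = 4.2796%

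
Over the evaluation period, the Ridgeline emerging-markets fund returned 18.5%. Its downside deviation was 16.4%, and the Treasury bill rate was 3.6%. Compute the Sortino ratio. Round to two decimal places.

0.91

Sortino = (Rp − Rf) / σd = (18.5% − 3.6%) / 16.4% = 14.90% / 16.4% = 0.9085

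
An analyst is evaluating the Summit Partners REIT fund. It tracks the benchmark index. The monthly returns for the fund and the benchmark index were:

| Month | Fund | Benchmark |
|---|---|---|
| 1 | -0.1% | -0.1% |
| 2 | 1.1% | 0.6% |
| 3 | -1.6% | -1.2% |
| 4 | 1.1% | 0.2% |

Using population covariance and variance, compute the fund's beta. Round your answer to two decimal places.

1.61

r̄p = 0.1250%,  r̄m = -0.1250%
Cov = Σ(rp − r̄p)(rm − r̄m) / 4 = 0.7181
Var(rm) = Σ(rm − r̄m)² / 4 = 0.4469
β = Cov / Var = 0.7181 / 0.4469 = 1.6068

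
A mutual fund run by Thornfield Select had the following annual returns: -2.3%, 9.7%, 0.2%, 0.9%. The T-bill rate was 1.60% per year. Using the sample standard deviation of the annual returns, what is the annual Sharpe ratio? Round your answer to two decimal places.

0.10

r̄ = (-2.3 + 9.7 + 0.2 + 0.9) / 4 = 8.50 / 4 = 2.1250%
Σ(r − r̄)² = (-2.3 − 2.1250)² + (9.7 − 2.1250)² + … = 82.1675
sample σ = √(82.1675 / 3) = √27.3892 = 5.2335%
Sharpe = (r̄ − rf) / σ = (2.1250 − 1.6) / 5.2335 = 0.5250 / 5.2335 = 0.1003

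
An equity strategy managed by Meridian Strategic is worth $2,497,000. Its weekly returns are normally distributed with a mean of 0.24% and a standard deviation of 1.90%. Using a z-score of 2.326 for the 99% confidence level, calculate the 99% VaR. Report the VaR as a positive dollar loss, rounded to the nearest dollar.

$104,360

Return at the 99% tail: μ − z·σ = 0.24% − 2.326 × 1.90% = 0.24 − 4.4194 = -4.1794%
VaR = −(-4.1794%) × $2,497,000 = 4.1794% × $2,497,000 = $104,360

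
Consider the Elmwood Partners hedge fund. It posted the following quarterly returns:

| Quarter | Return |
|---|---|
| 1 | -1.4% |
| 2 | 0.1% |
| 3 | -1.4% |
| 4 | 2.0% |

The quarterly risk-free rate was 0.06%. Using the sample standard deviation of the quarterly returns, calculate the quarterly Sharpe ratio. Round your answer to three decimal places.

Mean return r̄ = -0.70 / 4 = -0.1750%
Σ(r − r̄)² = (-1.4 − (-0.1750))² + (0.1 − (-0.1750))² + (-1.4 − (-0.1750))² + … = 7.8075
sample σ = √(7.8075 / 3) = √2.6025 = 1.6132%
Sharpe = (r̄ − rf) / σ = (-0.1750 − 0.06) / 1.6132 = -0.2350 / 1.6132 = -0.1457

-0.146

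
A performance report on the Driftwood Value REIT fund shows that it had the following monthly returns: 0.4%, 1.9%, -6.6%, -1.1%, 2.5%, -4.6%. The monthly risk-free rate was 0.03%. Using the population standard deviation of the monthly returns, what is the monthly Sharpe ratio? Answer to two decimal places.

r̄ = (0.4 + 1.9 − 6.6 − 1.1 + 2.5 − 4.6) / 6 = -1.2500%
Σ(r − r̄)² = (0.4 − (-1.2500))² + (1.9 − (-1.2500))² + … = 66.5750
σ = √[66.5750 / 6] = 3.3310%
Sharpe = (r̄ − rf) / σ = (-1.2500 − 0.03) / 3.3310 = -1.2800 / 3.3310 = -0.3843

-0.38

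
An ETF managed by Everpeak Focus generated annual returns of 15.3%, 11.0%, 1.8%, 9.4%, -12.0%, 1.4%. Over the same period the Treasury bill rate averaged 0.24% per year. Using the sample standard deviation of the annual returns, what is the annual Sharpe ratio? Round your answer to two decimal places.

Mean return r̄ = 26.90 / 6 = 4.4833%
Sample σ = √[Σ(r − r̄)² / 5] = √[472.0483 / 5] = √94.4097 = 9.7165%
Sharpe = (r̄ − rf) / σ = (4.4833 − 0.24) / 9.7165 = 4.2433 / 9.7165 = 0.4367

0.44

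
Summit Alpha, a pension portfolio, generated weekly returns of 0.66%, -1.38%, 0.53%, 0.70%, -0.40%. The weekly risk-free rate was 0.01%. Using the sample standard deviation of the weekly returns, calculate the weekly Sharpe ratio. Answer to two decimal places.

r̄ = (0.66 − 1.38 + 0.53 + 0.7 − 0.4) / 5 = 0.110 / 5 = 0.0220%
Sample σ = √[Σ(r − r̄)² / 4] = √[3.2685 / 4] = √0.8171 = 0.9039%
Sharpe = (r̄ − rf) / σ = (0.0220 − 0.01) / 0.9039 = 0.0120 / 0.9039 = 0.0133

0.01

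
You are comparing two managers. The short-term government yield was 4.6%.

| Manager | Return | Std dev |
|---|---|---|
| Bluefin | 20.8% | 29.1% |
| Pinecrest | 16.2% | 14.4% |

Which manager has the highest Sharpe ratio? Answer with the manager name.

Bluefin: Sharpe ratio = (20.8% − 4.6%) / 29.1% = 0.557
Pinecrest: Sharpe ratio = (16.2% − 4.6%) / 14.4% = 0.806
Highest: Pinecrest (0.806).

Pinecrest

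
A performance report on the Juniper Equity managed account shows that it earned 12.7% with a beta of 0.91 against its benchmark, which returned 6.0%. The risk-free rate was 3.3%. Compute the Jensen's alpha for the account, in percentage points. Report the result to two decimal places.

6.94

CAPM expected return = Rf + β(Rm − Rf) = 3.3% + 0.91 × (6.0% − 3.3%) = 3.3 + 0.91 × 2.70 = 5.7570%
Jensen's α = Rp − E[R] = 12.7% − 5.7570% = 6.9430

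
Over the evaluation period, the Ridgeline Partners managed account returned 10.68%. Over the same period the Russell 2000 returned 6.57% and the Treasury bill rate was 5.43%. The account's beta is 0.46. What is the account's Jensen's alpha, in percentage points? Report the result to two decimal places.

CAPM expected return = Rf + β(Rm − Rf) = 5.43% + 0.46 × (6.57% − 5.43%) = 5.43 + 0.46 × 1.14 = 5.9544%
Jensen's α = Rp − E[R] = 10.68% − 5.9544% = 4.7256

4.73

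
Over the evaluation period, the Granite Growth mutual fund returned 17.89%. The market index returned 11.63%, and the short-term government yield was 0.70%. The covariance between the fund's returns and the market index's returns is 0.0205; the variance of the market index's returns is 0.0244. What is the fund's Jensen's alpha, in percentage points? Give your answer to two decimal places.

β = Cov / Var = 0.0205 / 0.0244 = 0.8402
E[R] = Rf + β(Rm − Rf) = 0.70% + 0.8402 × (11.63% − 0.70%) = 9.8834%
α = Rp − E[R] = 17.89% − 9.8834% = 8.0066

8.01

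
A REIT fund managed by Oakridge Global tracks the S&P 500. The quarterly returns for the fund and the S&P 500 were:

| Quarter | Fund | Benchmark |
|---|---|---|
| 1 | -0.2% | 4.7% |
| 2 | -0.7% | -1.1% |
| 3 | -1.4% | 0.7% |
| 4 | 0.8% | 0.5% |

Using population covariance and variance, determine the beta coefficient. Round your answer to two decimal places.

0.06

r̄p = -0.3750%,  r̄m = 1.2000%
Cov = Σ(rp − r̄p)(rm − r̄m) / 4 = 0.2625
Var(rm) = Σ(rm − r̄m)² / 4 = 4.5700
β = Cov / Var = 0.2625 / 4.5700 = 0.0574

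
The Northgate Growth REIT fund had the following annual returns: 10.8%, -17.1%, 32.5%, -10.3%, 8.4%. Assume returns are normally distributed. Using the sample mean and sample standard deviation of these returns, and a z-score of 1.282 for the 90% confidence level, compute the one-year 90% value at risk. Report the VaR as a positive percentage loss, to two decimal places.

20.16

r̄ = (10.8 − 17.1 + 32.5 − 10.3 + 8.4) / 5 = 4.8600%
Sample σ = √[Σ(r − r̄)² / 4] = √[1523.8520 / 4] = √380.9630 = 19.5183%
VaR = −(r̄ − z·σ) = −(4.8600 − 1.282 × 19.5183) = −(-20.1625) = 20.1625%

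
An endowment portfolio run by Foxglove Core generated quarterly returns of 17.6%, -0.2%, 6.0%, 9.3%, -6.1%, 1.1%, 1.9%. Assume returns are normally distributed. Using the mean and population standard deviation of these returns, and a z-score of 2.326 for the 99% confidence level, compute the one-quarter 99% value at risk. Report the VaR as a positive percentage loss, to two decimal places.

Mean return μ = 29.60 / 7 = 4.2286%
Σ(r − μ)² = 349.1543; population σ = √(349.1543/7) = 7.0625%
VaR = −(μ − z·σ) = −(4.2286 − 2.326 × 7.0625) = −(-12.1988) = 12.1988%

12.20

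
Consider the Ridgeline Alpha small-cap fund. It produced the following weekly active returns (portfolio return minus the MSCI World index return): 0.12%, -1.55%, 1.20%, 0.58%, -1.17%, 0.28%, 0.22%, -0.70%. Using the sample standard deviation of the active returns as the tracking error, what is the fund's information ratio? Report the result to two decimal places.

r̄ = (0.12 − 1.55 + 1.2 + 0.58 − 1.17 + 0.28 + 0.22 − 0.7) / 8 = -0.1275%
Sample σ = √[Σ(r − r̄)² / 7] = √[6.0490 / 7] = √0.8641 = 0.9296%
IR = r̄ / tracking error = -0.1275 / 0.9296 = -0.1372

-0.14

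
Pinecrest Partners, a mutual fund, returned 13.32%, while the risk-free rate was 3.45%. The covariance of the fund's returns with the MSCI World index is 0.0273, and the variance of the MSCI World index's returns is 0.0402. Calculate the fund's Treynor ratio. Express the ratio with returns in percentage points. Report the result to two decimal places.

14.53

β = Cov / Var = 0.0273 / 0.0402 = 0.6791
Treynor = (Rp − Rf) / β = (13.32% − 3.45%) / 0.6791 = 9.87 / 0.6791 = 14.5339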